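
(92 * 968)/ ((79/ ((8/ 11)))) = 64768/79 = 819.85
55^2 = 3025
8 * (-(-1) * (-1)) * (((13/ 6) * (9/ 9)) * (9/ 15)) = -52/5 = -10.40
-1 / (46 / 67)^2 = -4489/2116 = -2.12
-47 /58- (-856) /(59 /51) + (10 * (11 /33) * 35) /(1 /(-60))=-21424725/3422 = -6260.88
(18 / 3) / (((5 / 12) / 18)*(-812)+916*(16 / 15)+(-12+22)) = 1620/261433 = 0.01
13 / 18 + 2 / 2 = 31/18 = 1.72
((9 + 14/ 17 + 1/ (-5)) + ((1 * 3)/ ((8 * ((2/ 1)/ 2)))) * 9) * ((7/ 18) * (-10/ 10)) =-61873/12240 = -5.05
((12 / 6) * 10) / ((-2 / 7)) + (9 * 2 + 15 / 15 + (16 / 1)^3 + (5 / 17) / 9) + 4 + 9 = 620879/153 = 4058.03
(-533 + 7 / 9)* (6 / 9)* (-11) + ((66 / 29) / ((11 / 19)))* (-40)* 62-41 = -4609523/783 = -5887.00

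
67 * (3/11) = 201/11 = 18.27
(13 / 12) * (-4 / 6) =-13/18 = -0.72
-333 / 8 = -41.62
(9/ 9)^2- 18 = -17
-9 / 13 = -0.69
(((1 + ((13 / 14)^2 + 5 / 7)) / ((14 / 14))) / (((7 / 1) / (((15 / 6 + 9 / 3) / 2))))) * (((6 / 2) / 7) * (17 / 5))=56661/38416 = 1.47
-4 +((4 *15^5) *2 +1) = 6074997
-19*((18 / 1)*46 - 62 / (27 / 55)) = -359974/27 = -13332.37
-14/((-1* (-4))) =-7/2 = -3.50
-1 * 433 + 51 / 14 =-6011/14 = -429.36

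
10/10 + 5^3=126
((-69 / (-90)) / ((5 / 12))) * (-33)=-1518/25 = -60.72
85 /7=12.14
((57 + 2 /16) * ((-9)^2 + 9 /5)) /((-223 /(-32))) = 756792/1115 = 678.74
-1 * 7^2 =-49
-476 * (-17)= 8092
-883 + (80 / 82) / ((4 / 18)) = -36023/41 = -878.61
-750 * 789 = -591750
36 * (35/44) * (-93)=-29295/11 = -2663.18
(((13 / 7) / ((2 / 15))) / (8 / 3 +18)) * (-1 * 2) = -585/434 = -1.35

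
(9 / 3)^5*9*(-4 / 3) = -2916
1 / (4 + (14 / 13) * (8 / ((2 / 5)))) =13/332 = 0.04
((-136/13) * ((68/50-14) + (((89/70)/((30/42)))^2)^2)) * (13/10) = 276381903/7812500 = 35.38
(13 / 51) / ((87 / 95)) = 1235/4437 = 0.28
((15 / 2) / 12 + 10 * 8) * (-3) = -241.88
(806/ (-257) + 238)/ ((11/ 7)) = 422520/2827 = 149.46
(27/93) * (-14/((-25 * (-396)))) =-7/17050 = 0.00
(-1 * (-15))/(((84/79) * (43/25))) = 9875/1204 = 8.20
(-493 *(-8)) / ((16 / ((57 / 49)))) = 28101/98 = 286.74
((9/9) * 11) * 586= 6446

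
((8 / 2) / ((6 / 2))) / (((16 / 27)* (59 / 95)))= 855/236 = 3.62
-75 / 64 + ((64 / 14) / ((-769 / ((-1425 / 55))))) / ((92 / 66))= -8410155/7923776 = -1.06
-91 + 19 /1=-72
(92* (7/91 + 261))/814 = 156124/5291 = 29.51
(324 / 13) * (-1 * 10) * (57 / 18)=-10260/13 = -789.23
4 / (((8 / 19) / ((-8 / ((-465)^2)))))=-76/216225 = 0.00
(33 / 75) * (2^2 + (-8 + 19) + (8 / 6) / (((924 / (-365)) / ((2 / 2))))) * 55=350.25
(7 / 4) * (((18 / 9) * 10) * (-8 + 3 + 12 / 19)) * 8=-23240/19 = -1223.16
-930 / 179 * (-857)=797010/179 = 4452.57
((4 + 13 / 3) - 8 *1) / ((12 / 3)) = 1/12 = 0.08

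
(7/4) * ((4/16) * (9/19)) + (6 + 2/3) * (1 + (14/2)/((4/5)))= 19823/304 = 65.21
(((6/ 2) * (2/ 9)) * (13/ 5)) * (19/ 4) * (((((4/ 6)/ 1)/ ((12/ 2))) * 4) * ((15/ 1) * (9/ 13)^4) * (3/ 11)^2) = 249318/265837 = 0.94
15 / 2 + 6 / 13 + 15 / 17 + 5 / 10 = 9.34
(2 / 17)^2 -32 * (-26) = 240452/289 = 832.01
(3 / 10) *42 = 63/5 = 12.60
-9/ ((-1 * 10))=9/10 = 0.90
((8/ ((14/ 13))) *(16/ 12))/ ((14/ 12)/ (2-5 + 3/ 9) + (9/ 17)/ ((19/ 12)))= -82688/861 = -96.04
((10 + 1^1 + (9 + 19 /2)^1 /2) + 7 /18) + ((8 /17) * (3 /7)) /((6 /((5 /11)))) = 973307/47124 = 20.65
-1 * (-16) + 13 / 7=17.86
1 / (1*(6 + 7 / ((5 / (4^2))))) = 5/142 = 0.04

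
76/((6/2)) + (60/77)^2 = 461404/17787 = 25.94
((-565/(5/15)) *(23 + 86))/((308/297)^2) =-134686395/784 = -171793.87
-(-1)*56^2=3136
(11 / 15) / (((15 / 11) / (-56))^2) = 4174016/3375 = 1236.75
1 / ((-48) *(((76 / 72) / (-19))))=3/8 = 0.38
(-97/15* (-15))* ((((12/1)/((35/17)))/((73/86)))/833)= 0.80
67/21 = 3.19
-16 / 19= -0.84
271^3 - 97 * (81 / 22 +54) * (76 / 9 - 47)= 442601161/22 = 20118234.59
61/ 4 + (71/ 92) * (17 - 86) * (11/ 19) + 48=616/19 = 32.42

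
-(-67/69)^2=-4489/4761 = -0.94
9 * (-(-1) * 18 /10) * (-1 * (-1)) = 81/5 = 16.20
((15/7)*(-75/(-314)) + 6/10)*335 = 818673/2198 = 372.46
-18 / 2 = -9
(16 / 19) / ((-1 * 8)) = -2/19 = -0.11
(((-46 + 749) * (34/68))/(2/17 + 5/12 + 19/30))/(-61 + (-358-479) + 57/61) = -7290110/21724237 = -0.34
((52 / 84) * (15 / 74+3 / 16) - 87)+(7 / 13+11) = -578893/7696 = -75.22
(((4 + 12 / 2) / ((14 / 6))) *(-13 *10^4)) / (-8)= 487500/7 = 69642.86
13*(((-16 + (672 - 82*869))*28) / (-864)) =1070797/36 = 29744.36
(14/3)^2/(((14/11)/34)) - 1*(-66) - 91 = 5011/9 = 556.78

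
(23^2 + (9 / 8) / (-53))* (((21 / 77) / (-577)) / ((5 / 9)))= -6055749/13455640 = -0.45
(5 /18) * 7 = 35/18 = 1.94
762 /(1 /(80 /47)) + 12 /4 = 61101/47 = 1300.02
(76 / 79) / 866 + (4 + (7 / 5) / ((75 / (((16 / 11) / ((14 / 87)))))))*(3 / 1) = 588275822/47034625 = 12.51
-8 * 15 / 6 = -20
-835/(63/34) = -28390/63 = -450.63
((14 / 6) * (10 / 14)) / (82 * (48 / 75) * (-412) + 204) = -125/1606332 = 0.00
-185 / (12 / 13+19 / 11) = -26455/379 = -69.80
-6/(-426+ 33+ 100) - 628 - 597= -358919/293 = -1224.98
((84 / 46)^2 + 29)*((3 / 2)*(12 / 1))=307890/529 = 582.02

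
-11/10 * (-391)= 4301/10 = 430.10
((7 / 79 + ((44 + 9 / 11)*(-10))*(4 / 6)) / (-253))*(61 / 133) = 47501249/87722943 = 0.54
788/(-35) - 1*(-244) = 221.49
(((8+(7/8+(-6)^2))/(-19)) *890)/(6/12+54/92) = -734873/380 = -1933.88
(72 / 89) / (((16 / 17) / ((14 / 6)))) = 357/178 = 2.01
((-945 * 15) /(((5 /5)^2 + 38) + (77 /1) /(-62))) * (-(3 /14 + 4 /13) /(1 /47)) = 280290375/30433 = 9210.08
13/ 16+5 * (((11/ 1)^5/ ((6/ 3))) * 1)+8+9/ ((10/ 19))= 32212273/80 = 402653.41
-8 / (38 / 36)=-144/19 = -7.58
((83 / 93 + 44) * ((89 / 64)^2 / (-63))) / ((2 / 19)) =-628333325/47996928 = -13.09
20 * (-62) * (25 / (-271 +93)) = 15500/89 = 174.16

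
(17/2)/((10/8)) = 34/5 = 6.80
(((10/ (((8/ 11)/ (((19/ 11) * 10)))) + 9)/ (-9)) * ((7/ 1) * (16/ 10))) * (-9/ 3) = 13804/15 = 920.27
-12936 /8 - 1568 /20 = -8477/5 = -1695.40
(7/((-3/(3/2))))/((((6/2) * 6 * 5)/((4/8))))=-7/360 = -0.02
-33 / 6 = -5.50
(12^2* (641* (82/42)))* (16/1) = 20183808/7 = 2883401.14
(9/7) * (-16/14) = -72/49 = -1.47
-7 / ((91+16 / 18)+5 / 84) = -1764/23171 = -0.08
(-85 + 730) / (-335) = -129/67 = -1.93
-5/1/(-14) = 5/14 = 0.36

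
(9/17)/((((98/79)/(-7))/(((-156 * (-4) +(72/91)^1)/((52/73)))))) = -368874621/140777 = -2620.28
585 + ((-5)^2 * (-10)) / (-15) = 1805/3 = 601.67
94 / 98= 47/49 = 0.96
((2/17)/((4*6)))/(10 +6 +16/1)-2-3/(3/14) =-104447/6528 = -16.00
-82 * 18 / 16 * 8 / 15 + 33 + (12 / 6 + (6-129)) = -686/5 = -137.20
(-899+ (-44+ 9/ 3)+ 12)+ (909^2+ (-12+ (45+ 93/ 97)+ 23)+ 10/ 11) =880713396/1067 = 825410.87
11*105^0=11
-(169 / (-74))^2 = -28561/5476 = -5.22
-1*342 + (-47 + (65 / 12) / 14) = -65287/168 = -388.61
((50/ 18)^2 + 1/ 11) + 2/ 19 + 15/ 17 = 2531017/287793 = 8.79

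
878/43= 20.42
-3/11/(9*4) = -1/132 = -0.01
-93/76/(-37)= 93/2812 = 0.03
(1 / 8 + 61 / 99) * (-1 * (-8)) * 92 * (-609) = -10962812/33 = -332206.42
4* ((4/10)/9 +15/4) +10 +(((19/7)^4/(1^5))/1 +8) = 9449138/108045 = 87.46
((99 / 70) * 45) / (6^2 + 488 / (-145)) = 129195/66248 = 1.95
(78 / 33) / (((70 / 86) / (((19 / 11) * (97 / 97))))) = 21242/4235 = 5.02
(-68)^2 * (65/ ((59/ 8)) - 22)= -3597472/59 = -60974.10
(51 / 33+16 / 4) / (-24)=-61/264 = -0.23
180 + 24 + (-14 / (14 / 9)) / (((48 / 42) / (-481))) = 31935/8 = 3991.88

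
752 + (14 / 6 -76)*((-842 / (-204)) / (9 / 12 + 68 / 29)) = 2112278/3231 = 653.75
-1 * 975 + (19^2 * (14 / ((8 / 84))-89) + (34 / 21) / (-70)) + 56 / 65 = 190754476/9555 = 19963.84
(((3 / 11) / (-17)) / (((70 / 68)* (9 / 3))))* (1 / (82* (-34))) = 1/536690 = 0.00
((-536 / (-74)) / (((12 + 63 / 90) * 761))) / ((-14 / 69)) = -92460/25031573 = 0.00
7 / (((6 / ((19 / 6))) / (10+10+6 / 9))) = 76.35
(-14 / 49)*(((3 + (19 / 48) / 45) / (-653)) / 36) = 6499/177720480 = 0.00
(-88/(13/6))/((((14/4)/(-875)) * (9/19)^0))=132000/13 = 10153.85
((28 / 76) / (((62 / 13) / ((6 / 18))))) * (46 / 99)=2093/174933 = 0.01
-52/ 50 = -26/25 = -1.04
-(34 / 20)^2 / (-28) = 289/2800 = 0.10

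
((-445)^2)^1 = 198025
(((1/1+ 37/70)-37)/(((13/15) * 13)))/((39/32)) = -3056/1183 = -2.58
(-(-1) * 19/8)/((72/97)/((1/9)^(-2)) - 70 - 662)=-16587/5112224 = 0.00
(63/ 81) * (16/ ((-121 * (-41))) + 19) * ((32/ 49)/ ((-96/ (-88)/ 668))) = 55978400/9471 = 5910.51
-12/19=-0.63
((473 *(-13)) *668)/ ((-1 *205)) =4107532/205 = 20036.74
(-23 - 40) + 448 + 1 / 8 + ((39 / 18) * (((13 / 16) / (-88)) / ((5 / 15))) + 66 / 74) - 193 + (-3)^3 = 17291379/104192 = 165.96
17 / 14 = 1.21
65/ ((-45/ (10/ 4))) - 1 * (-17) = 241/18 = 13.39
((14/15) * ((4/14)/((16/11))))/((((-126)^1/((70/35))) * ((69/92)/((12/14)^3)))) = -88/36015 = 0.00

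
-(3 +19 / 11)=-52/11 = -4.73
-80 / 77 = -1.04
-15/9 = -5/3 = -1.67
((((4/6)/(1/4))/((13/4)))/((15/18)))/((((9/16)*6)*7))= 512/12285 = 0.04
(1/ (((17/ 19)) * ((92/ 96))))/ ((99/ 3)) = 152/4301 = 0.04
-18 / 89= -0.20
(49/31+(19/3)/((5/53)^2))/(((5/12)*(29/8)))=53061632/112375 = 472.18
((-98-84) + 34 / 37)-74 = -9438/37 = -255.08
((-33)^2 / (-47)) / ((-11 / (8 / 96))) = 33/188 = 0.18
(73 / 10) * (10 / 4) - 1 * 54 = -143/4 = -35.75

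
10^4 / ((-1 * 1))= -10000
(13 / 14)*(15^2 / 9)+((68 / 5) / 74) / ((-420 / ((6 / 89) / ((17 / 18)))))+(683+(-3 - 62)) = 641.21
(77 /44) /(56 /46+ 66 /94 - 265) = -7567/1137560 = -0.01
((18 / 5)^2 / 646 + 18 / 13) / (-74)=-73728/3884075 = -0.02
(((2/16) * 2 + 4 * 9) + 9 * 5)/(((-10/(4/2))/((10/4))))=-325/8 = -40.62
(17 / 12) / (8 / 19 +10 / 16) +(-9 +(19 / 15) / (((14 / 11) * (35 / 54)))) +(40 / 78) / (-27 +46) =-6.08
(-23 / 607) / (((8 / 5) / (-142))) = 8165/2428 = 3.36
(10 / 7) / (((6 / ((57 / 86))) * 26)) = 95/15652 = 0.01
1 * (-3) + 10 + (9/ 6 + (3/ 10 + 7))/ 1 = 79/5 = 15.80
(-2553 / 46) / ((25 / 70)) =-777/5 = -155.40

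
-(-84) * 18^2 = 27216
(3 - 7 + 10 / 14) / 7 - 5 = -268/49 = -5.47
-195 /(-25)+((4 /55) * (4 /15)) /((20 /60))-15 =-1964/275 = -7.14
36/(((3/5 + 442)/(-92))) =-16560/2213 = -7.48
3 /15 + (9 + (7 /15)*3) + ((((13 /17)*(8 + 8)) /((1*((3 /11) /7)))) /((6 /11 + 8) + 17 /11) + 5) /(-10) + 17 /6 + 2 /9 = 18952/1887 = 10.04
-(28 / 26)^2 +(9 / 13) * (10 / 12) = -197/338 = -0.58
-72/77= -0.94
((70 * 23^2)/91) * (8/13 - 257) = -17631570/169 = -104328.82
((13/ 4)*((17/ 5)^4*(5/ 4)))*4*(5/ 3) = 1085773/300 = 3619.24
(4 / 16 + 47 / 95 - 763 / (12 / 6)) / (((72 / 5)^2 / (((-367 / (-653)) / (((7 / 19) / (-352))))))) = 973502365/987336 = 985.99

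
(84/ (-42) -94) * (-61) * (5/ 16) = 1830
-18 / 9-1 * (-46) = 44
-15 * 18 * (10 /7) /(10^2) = -27/7 = -3.86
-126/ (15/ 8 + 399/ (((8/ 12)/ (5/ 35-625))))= 336/997267 = 0.00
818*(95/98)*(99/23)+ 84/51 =65424521/19159 = 3414.82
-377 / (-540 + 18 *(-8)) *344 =32422/171 = 189.60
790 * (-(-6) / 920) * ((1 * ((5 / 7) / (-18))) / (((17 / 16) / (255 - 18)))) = -124820/2737 = -45.60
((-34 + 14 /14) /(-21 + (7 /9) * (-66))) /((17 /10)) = 990/3689 = 0.27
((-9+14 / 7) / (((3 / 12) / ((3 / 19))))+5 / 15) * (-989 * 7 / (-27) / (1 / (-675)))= 707482.02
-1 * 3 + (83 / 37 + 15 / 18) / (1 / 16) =5131/111 = 46.23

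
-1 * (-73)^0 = -1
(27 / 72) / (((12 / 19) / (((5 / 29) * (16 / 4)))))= 0.41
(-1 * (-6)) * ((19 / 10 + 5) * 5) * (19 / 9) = 437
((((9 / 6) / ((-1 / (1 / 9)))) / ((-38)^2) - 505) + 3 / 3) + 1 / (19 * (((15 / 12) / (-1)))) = -21835109/43320 = -504.04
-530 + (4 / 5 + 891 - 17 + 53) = 1989/5 = 397.80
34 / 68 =1/2 = 0.50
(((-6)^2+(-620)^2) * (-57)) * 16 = -350605632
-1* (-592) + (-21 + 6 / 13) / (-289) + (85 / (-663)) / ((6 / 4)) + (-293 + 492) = 26745596/33813 = 790.99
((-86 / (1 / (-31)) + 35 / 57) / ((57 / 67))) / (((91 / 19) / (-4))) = -40735196/15561 = -2617.77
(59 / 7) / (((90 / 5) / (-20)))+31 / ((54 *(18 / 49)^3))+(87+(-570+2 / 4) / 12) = 92053999/2204496 = 41.76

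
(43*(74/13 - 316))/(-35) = 173462/455 = 381.24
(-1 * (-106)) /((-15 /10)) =-212/3 = -70.67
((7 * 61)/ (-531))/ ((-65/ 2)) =854/34515 = 0.02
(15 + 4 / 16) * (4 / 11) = 5.55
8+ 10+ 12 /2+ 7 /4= 103/4 = 25.75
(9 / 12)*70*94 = 4935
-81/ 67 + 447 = 29868/67 = 445.79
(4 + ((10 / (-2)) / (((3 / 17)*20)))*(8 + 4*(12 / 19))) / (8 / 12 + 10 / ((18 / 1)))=-1866/209 = -8.93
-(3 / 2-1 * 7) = 5.50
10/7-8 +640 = 4434/7 = 633.43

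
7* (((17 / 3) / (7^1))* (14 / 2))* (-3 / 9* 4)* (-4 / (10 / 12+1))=3808/33 = 115.39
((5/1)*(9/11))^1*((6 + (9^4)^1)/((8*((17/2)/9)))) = 241785/68 = 3555.66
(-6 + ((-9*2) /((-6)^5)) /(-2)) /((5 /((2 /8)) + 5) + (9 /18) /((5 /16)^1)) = -25925/114912 = -0.23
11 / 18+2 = 47/18 = 2.61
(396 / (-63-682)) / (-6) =66/745 = 0.09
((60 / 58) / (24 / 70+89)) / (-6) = -175/90683 = 0.00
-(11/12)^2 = -121/144 = -0.84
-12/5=-2.40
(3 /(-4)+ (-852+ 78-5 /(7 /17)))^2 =485453089/784 = 619200.37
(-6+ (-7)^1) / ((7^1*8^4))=-13/28672 = 0.00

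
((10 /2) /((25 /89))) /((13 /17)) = 23.28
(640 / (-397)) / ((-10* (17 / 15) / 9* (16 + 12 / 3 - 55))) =-1728/47243 = -0.04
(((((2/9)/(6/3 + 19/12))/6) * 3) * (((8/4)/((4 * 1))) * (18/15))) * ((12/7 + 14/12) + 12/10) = 0.08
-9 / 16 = -0.56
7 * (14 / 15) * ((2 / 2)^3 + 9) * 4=784/3 = 261.33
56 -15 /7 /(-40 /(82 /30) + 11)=59023/1043 = 56.59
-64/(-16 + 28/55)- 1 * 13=-1889/213 = -8.87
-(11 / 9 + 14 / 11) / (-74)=247/7326 = 0.03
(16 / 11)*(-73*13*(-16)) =242944/11 = 22085.82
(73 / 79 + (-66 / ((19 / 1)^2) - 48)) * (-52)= 2457.46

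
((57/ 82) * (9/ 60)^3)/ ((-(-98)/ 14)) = 1539/4592000 = 0.00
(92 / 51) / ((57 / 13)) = 0.41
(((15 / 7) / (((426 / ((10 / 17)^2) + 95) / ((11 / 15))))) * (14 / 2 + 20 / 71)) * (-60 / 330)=-51700/32954579 = 0.00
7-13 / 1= -6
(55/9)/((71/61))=3355/639 = 5.25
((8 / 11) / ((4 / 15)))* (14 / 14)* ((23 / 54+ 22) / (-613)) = -6055/60687 = -0.10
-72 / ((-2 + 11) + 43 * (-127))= 18/1363 = 0.01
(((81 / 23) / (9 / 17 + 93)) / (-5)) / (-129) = 153/2620850 = 0.00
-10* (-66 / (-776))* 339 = -55935/194 = -288.32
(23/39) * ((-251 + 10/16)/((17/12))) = -46069/442 = -104.23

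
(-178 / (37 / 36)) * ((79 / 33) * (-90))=15186960/407 = 37314.40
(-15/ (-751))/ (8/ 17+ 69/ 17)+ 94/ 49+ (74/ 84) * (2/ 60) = 142237019/72862020 = 1.95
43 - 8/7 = 293/7 = 41.86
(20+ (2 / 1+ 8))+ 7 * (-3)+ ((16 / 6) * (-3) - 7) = -6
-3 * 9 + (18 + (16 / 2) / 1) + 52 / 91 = -3/7 = -0.43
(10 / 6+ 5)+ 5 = 11.67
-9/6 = -3/2 = -1.50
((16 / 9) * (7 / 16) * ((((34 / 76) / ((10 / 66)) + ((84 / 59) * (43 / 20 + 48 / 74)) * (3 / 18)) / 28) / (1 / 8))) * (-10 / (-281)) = 3000212/104895333 = 0.03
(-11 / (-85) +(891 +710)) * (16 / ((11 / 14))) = 30485504/935 = 32604.82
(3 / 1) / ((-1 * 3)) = -1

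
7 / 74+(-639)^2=30215761/74 = 408321.09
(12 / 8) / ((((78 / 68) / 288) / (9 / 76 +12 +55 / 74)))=44268408/9139 = 4843.90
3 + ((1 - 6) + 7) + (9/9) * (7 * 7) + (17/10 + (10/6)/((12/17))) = 10451/180 = 58.06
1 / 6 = 0.17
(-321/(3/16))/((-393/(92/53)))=157504/20829 = 7.56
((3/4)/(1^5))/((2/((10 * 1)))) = 15/4 = 3.75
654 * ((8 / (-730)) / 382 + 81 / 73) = 50588862/69715 = 725.65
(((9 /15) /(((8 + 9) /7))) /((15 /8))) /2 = 28/425 = 0.07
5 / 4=1.25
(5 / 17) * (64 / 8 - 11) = -15/17 = -0.88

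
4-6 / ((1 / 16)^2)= -1532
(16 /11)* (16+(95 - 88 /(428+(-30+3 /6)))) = 161.13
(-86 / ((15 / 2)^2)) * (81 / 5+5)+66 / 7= -180998/7875 = -22.98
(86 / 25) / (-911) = -86/22775 = 0.00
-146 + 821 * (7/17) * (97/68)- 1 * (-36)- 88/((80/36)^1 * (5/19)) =6408603/28900 = 221.75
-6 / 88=-3/44 = -0.07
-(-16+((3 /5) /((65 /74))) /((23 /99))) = 97622/7475 = 13.06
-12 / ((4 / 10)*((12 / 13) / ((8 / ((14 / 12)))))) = -1560/7 = -222.86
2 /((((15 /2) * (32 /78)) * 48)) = 0.01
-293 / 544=-0.54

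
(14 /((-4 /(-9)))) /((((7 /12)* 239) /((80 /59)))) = 4320/14101 = 0.31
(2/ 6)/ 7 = 1/21 = 0.05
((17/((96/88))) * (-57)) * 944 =-838508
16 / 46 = 8/23 = 0.35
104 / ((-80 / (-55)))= 143/2 = 71.50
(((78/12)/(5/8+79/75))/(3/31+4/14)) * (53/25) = 33852/1577 = 21.47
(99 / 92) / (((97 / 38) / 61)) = 114741/4462 = 25.72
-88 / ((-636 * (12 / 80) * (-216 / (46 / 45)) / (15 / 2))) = -1265/38637 = -0.03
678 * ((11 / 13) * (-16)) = -119328/13 = -9179.08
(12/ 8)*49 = 147/2 = 73.50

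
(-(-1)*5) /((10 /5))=2.50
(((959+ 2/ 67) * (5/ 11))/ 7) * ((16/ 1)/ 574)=2570200/1480633 = 1.74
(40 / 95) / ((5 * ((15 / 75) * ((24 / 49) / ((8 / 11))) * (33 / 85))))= 33320/20691 = 1.61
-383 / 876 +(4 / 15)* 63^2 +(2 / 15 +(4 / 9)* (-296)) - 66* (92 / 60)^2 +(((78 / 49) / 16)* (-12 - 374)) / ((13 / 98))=31658677/65700 = 481.87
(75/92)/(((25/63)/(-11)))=-2079/92 = -22.60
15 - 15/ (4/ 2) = 15/2 = 7.50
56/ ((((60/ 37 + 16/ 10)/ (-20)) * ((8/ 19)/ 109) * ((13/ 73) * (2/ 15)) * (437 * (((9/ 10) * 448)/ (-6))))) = 184005625/1425632 = 129.07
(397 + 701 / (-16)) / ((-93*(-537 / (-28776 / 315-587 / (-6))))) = 7691011/167801760 = 0.05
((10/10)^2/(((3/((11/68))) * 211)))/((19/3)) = 11/272612 = 0.00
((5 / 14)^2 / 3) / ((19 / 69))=575/3724 = 0.15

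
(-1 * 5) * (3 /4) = -3.75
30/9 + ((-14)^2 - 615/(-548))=329549/1644 = 200.46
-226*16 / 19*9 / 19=-90.15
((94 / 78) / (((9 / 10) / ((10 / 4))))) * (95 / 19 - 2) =1175/117 = 10.04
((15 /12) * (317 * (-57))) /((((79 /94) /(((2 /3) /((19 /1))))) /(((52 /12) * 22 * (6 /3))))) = -42611140/237 = -179793.84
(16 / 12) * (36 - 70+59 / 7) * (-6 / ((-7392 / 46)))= -4117/3234 = -1.27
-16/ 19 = -0.84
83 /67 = 1.24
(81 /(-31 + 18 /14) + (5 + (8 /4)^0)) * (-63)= -42903/208 = -206.26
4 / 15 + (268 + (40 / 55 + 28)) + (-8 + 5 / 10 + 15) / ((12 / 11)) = 401107/1320 = 303.87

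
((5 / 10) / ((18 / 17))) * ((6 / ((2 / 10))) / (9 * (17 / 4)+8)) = 34/111 = 0.31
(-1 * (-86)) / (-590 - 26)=-43/308 = -0.14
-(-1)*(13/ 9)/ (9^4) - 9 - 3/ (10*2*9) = -10648243/1180980 = -9.02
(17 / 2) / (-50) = -17/100 = -0.17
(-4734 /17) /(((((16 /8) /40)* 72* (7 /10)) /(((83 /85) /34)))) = -109145/34391 = -3.17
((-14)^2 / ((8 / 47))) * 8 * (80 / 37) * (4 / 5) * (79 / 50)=23287936/925 = 25176.15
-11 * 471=-5181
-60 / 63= -20/21 = -0.95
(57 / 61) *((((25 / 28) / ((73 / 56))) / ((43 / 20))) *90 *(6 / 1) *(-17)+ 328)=-464573256/191479 = -2426.24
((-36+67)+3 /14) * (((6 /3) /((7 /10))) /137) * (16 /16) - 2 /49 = 4096/6713 = 0.61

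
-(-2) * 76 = 152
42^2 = 1764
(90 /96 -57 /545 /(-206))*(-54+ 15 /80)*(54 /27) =-725376141/7185280 = -100.95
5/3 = 1.67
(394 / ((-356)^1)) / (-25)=0.04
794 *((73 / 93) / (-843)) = -57962/78399 = -0.74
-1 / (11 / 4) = -0.36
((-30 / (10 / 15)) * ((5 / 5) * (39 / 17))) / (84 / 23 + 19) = -40365/8857 = -4.56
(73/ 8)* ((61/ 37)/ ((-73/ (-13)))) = 793/296 = 2.68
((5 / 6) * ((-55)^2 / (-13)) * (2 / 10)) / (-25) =121/78 = 1.55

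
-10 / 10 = -1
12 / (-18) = -2/3 = -0.67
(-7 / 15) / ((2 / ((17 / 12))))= -119/360 = -0.33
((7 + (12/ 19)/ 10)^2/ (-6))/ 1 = -450241/54150 = -8.31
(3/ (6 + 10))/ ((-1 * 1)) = -3/16 = -0.19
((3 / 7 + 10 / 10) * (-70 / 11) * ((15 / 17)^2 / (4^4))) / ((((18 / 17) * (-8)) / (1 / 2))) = 625/382976 = 0.00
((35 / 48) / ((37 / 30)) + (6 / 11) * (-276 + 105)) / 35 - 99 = -11583811/113960 = -101.65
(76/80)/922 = 19/18440 = 0.00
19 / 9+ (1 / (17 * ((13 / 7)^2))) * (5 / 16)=875597/413712 = 2.12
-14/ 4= -7/2 = -3.50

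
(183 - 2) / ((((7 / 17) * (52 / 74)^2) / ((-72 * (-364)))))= 303293736/13 = 23330287.38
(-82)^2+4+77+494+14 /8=29203/4 = 7300.75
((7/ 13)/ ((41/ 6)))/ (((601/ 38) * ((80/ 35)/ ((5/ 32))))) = 13965/41002624 = 0.00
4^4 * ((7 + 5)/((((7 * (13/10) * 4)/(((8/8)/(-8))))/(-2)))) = 1920/91 = 21.10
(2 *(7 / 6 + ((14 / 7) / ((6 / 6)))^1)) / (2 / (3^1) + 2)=2.38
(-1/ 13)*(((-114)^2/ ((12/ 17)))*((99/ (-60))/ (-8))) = -607563/2080 = -292.10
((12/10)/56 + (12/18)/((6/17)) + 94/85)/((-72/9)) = -64607/171360 = -0.38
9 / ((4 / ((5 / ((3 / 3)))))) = 45/4 = 11.25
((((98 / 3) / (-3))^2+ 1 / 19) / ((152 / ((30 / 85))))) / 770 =182557/510352920 = 0.00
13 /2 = 6.50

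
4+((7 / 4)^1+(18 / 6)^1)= 35/4 = 8.75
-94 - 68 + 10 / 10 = -161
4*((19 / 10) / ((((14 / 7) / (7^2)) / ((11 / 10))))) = 10241/50 = 204.82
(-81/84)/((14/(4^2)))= -54/49 = -1.10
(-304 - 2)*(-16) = 4896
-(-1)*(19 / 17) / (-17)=-19/289 = -0.07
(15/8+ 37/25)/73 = 671/14600 = 0.05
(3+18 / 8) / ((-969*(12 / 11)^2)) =-847/186048 = 0.00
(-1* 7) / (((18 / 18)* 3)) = -7/3 = -2.33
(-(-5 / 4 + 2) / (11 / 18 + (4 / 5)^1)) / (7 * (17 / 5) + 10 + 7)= -0.01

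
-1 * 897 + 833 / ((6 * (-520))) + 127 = -2403233/3120 = -770.27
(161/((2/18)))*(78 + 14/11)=1263528/11 = 114866.18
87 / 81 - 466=-12553/27 = -464.93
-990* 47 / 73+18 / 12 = -92841/146 = -635.90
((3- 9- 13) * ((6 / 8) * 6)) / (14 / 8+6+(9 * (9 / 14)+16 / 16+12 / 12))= -798/145 = -5.50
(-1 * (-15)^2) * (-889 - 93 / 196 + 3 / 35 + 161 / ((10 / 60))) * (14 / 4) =-3378555/56 = -60331.34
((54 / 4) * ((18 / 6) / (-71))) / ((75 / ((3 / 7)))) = -81/24850 = 0.00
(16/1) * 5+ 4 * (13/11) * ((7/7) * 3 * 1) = 1036/11 = 94.18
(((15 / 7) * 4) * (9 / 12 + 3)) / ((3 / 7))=75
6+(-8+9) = 7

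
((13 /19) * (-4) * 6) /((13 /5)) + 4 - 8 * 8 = -1260/19 = -66.32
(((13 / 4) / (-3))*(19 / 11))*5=-1235/132 = -9.36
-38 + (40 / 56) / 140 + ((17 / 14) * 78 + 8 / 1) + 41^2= 342161/196 = 1745.72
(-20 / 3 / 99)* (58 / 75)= -232/4455 = -0.05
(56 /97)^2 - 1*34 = -316770/9409 = -33.67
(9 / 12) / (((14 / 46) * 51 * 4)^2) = 529/2718912 = 0.00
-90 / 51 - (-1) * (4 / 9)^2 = -2158/1377 = -1.57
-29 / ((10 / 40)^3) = -1856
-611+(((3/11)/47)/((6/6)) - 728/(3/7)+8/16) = -7163017/3102 = -2309.16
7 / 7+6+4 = 11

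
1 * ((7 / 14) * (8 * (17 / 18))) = 34/9 = 3.78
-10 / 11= -0.91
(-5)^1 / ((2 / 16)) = -40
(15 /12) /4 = 5/16 = 0.31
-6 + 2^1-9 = -13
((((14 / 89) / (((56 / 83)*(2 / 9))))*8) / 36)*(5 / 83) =0.01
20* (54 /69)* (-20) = -7200/23 = -313.04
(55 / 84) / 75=0.01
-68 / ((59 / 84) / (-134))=765408/59 = 12973.02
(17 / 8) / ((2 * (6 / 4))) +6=161/24 = 6.71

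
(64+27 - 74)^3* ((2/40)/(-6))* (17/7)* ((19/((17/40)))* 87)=-2707063/7 = -386723.29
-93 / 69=-31/23 = -1.35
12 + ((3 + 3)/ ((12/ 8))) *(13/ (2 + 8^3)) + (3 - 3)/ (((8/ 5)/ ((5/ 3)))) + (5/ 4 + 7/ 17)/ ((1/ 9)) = 472849/17476 = 27.06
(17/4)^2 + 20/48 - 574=-26665/48 = -555.52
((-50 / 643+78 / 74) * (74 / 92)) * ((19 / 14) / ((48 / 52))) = 5737069/4969104 = 1.15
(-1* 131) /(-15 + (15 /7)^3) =25.39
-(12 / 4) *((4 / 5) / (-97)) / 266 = 6/64505 = 0.00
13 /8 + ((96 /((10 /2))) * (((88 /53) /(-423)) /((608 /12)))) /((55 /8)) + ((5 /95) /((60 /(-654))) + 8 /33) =404059801/312371400 = 1.29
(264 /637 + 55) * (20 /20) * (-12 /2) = -211794/637 = -332.49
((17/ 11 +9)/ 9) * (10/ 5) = 2.34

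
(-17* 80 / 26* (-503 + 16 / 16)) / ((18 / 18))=26258.46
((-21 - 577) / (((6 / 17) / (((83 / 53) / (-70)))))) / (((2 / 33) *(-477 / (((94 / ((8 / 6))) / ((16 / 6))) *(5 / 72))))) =-2.41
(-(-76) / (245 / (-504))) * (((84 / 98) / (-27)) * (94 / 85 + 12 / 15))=196992/20825 = 9.46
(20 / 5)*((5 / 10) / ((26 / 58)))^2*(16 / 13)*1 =13456/2197 = 6.12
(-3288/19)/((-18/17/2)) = 18632/57 = 326.88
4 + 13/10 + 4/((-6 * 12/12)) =4.63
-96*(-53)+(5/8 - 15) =40589/8 = 5073.62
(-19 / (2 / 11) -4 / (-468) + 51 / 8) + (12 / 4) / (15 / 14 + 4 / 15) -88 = -48361925/263016 = -183.87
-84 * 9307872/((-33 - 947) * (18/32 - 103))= -63825408/8195 = -7788.34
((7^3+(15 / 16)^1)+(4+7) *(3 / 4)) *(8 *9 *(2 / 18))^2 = 22540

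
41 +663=704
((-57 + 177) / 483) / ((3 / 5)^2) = 1000/1449 = 0.69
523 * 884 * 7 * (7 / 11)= 22654268/11 = 2059478.91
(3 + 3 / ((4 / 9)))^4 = 2313441/256 = 9036.88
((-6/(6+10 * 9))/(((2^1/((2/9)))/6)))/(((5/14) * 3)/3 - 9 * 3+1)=7/4308 = 0.00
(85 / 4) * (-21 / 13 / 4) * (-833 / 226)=1486905/47008 = 31.63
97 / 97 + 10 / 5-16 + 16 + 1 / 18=3.06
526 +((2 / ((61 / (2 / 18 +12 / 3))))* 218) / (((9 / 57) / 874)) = 268754314/1647 = 163178.09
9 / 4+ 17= 77/4 = 19.25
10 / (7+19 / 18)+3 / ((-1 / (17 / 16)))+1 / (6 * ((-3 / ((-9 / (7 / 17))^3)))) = 92015367/159152 = 578.16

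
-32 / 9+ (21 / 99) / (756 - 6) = -9777/2750 = -3.56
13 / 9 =1.44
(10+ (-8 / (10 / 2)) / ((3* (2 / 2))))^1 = 142/15 = 9.47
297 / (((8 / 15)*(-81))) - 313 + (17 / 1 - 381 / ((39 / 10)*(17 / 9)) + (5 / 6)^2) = -353.90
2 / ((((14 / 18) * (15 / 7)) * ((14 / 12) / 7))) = 36/5 = 7.20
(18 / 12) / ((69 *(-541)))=-1/24886 = 0.00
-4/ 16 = -1/4 = -0.25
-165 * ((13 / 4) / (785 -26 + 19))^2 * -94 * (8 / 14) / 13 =0.01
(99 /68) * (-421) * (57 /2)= -2375703/136 = -17468.40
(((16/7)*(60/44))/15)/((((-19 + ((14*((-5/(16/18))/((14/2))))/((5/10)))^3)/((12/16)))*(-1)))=96/7028329 = 0.00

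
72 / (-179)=-72/179 = -0.40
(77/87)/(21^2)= 11/5481 = 0.00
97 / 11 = 8.82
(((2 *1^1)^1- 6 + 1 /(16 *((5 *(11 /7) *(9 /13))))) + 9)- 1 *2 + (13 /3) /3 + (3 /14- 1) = 203477/55440 = 3.67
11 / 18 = 0.61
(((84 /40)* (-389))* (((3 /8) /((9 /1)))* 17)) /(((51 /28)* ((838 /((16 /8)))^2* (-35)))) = 2723/52668300 = 0.00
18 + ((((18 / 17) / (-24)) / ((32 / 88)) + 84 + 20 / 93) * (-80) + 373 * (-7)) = -14735708/1581 = -9320.50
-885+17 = -868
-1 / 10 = -0.10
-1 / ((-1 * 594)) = 1/594 = 0.00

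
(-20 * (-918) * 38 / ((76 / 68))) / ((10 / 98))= 6117552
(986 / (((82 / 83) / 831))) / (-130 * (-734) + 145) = 40919/4715 = 8.68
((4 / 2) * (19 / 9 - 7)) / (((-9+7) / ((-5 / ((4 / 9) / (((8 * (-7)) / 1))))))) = 3080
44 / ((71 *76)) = 11/1349 = 0.01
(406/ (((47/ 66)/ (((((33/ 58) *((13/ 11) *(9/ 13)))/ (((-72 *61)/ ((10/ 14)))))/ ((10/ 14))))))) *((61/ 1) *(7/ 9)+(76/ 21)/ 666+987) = -19893247/318237 = -62.51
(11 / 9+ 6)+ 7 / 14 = 139/18 = 7.72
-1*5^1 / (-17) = 5/17 = 0.29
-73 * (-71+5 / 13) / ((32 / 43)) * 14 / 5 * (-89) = -897619023/520 = -1726190.43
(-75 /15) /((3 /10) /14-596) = 700/83437 = 0.01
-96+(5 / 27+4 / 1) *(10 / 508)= -657803/6858 = -95.92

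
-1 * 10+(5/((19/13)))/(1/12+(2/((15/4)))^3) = 274630/60287 = 4.56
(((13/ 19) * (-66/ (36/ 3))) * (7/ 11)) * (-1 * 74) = 177.21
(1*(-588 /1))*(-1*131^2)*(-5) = -50453340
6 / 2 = 3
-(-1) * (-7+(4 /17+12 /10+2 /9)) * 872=-3563864/765 = -4658.65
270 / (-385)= -54/77 = -0.70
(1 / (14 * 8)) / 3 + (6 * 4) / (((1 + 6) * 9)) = 0.38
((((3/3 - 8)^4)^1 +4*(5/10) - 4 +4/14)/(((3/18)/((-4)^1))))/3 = -134360/7 = -19194.29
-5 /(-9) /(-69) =-5/621 = -0.01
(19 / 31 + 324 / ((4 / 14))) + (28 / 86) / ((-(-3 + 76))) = 1134.61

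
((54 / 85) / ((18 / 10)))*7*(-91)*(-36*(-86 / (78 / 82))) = -12439728/17 = -731748.71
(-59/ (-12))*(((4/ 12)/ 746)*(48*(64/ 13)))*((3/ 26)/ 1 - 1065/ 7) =-34826048/441259 = -78.92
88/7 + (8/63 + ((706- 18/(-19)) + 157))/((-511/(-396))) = 46363460/67963 = 682.19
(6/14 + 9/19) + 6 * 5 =4110/133 = 30.90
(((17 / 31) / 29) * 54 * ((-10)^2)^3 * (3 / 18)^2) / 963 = 8500000/288579 = 29.45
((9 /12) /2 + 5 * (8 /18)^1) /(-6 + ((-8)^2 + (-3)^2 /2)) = 0.04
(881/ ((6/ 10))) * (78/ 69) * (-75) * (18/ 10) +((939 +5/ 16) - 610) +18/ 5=-411695441/1840 = -223747.52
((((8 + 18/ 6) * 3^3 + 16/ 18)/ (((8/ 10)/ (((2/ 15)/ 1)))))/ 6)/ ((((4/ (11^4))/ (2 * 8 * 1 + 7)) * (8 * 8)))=902807983/82944 = 10884.55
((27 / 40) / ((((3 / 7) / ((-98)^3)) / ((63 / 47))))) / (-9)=51883209/235 = 220779.61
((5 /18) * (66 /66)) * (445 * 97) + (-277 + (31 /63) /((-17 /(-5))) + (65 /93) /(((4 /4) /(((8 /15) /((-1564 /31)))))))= 11713.42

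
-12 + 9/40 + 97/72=-1877/180 = -10.43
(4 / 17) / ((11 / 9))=36/187 = 0.19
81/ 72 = 9/8 = 1.12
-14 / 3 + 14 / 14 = -11/3 = -3.67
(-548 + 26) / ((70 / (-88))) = 22968/35 = 656.23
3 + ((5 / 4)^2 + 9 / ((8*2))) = 5.12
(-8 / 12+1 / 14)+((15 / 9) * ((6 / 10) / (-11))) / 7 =-281/462 = -0.61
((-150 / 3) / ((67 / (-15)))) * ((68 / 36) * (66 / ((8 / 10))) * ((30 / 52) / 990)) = 10625/10452 = 1.02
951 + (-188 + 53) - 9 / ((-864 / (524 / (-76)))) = 1488253/1824 = 815.93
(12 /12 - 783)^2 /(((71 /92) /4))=225040832/71 = 3169589.18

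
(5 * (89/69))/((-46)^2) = 445/146004 = 0.00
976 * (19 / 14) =9272/7 = 1324.57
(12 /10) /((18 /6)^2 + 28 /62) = 186/1465 = 0.13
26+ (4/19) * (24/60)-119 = -8827/95 = -92.92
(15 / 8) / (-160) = -3/256 = -0.01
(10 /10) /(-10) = -1/10 = -0.10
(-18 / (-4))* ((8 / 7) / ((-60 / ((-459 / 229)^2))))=-632043/1835435 = -0.34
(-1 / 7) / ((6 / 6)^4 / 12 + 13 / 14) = -12/85 = -0.14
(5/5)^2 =1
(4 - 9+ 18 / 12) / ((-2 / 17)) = 119/4 = 29.75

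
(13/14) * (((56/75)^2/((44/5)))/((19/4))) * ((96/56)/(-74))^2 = 1664/250355875 = 0.00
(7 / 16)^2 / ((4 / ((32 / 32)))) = 0.05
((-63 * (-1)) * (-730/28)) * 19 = -62415/2 = -31207.50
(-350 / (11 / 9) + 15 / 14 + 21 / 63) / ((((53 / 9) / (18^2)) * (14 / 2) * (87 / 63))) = -191947158/118349 = -1621.87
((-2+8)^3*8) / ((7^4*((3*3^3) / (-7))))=-64/1029 = -0.06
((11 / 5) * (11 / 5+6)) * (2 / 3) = 902/75 = 12.03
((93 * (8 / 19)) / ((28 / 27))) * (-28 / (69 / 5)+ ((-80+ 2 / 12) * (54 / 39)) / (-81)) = -25.08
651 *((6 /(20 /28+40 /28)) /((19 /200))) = 364560/19 = 19187.37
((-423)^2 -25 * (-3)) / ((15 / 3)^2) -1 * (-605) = 194129/25 = 7765.16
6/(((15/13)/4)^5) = 3004.08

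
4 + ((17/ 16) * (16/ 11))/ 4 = 193/44 = 4.39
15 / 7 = 2.14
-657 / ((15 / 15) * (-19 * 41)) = 657/779 = 0.84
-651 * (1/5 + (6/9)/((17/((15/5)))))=-17577/85 = -206.79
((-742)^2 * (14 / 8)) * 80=77078960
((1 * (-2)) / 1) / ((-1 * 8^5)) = 1/16384 = 0.00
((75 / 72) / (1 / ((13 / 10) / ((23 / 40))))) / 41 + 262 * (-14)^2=290549941/5658 = 51352.06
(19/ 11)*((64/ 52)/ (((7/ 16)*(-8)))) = -608/1001 = -0.61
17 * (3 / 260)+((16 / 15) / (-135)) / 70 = 722509/3685500 = 0.20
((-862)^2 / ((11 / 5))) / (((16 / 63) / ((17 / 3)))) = 331583385/44 = 7535986.02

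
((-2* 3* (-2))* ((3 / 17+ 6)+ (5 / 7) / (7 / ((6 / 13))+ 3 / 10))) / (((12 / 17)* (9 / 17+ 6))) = 973505/60088 = 16.20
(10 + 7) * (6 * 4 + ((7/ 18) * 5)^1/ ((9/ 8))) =35428/81 = 437.38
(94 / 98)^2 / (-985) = -2209/2364985 = 0.00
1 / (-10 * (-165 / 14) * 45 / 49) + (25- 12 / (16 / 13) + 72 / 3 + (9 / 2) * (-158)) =-99753503/148500 = -671.74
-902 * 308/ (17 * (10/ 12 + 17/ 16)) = -1905024/221 = -8620.02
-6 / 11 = -0.55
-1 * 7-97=-104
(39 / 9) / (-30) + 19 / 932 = -5203/41940 = -0.12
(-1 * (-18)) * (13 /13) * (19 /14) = 171/7 = 24.43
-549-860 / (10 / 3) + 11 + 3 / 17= -13529/17 = -795.82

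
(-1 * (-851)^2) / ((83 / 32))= -23174432/83 = -279210.02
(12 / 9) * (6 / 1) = 8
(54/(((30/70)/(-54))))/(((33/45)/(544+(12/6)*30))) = -61644240/11 = -5604021.82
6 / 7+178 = 1252/7 = 178.86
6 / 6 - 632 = -631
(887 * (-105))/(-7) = 13305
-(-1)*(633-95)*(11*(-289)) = -1710302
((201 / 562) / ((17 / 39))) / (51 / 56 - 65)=-219492/17144653 = -0.01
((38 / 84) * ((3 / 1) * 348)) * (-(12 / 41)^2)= -476064/11767 = -40.46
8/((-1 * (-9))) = 8/9 = 0.89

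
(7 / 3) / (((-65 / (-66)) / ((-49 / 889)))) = -1078/8255 = -0.13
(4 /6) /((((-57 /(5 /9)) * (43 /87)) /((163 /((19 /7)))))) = -330890/419121 = -0.79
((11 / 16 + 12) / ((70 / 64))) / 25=58/125 = 0.46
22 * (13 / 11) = 26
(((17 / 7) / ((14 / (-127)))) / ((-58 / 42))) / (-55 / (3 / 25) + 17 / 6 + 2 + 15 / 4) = -12954/365197 = -0.04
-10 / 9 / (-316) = 5/1422 = 0.00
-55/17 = -3.24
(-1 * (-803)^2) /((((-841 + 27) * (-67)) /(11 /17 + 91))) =-45664201/42143 = -1083.55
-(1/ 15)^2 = -1/225 = 0.00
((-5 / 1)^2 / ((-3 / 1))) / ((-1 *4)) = 25/12 = 2.08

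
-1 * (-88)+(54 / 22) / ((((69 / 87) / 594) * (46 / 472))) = 10025104/529 = 18951.05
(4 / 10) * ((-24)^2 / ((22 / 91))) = 52416/55 = 953.02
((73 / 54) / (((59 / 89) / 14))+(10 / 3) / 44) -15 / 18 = 486994/17523 = 27.79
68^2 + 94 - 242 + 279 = 4755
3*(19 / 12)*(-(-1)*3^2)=171/4 = 42.75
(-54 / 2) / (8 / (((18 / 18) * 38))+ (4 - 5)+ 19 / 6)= -3078/271 = -11.36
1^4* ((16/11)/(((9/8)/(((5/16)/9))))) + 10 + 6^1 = 14296/891 = 16.04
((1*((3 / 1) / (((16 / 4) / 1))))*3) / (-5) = -9/20 = -0.45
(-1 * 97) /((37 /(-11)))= 1067/37 = 28.84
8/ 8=1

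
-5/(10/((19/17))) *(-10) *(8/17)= 760/289 = 2.63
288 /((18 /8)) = 128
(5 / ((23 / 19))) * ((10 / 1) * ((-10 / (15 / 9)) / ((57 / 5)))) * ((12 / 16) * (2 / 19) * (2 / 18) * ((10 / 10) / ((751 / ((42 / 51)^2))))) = -49000/284538129 = 0.00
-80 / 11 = -7.27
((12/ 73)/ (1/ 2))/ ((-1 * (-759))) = 8/18469 = 0.00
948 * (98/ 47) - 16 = 92152/47 = 1960.68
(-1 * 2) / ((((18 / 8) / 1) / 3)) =-8/3 = -2.67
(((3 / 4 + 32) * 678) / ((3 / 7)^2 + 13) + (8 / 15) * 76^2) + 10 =92535151/19380 = 4774.78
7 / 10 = 0.70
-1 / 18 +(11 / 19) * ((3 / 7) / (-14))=-614/8379 = -0.07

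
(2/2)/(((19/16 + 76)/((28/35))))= 64/6175 = 0.01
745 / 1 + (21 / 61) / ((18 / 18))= 45466/61 = 745.34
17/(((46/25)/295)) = 125375/46 = 2725.54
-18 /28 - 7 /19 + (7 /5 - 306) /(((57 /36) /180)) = -9211373/266 = -34629.22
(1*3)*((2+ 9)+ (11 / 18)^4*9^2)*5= 144485/432 = 334.46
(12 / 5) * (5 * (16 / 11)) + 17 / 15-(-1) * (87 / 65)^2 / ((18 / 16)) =2813639/139425 = 20.18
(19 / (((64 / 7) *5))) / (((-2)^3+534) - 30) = 133/158720 = 0.00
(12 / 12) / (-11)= -1/11 = -0.09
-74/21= -3.52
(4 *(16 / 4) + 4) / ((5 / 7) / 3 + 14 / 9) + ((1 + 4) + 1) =1938/113 = 17.15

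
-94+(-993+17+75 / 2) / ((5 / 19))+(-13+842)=-28313/10 = -2831.30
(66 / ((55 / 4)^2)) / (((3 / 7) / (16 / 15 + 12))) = 43904/4125 = 10.64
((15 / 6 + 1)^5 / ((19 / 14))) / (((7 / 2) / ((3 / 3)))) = 16807/152 = 110.57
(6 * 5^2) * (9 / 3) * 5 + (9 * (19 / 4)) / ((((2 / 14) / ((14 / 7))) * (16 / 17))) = 92349/32 = 2885.91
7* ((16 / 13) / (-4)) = -28/13 = -2.15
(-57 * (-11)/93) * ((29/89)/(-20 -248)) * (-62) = 0.51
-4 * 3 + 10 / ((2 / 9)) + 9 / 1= 42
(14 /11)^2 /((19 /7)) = 1372/2299 = 0.60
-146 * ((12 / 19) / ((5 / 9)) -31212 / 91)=431475552/8645 = 49910.42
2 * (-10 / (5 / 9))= -36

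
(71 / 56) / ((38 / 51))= 3621/2128 = 1.70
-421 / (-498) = 421/498 = 0.85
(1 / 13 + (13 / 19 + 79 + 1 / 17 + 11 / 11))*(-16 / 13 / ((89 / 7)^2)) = -266060592/432383627 = -0.62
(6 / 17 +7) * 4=500/17 = 29.41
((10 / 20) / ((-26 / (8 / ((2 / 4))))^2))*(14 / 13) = 448/2197 = 0.20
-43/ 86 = -0.50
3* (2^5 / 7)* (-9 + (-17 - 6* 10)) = -8256/7 = -1179.43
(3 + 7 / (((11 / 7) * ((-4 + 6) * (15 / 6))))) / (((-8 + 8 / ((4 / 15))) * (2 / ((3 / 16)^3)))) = 2889/4956160 = 0.00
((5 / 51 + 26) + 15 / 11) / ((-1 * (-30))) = 7703/8415 = 0.92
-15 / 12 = -5/4 = -1.25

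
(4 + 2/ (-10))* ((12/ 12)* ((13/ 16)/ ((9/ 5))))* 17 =4199/144 = 29.16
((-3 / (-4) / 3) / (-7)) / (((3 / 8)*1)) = -0.10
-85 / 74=-1.15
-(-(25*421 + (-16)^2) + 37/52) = 560575/52 = 10780.29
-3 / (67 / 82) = -246/67 = -3.67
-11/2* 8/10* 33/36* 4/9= -242/135 = -1.79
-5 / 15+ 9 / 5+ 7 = 127/15 = 8.47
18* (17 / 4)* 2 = 153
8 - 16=-8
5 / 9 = 0.56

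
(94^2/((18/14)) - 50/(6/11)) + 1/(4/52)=61144/9 = 6793.78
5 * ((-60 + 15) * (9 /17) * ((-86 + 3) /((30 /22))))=123255/17 = 7250.29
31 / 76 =0.41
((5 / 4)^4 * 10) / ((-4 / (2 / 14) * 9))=-0.10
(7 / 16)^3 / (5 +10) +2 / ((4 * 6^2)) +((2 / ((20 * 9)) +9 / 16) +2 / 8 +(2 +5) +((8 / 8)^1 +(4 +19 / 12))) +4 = 377373/20480 = 18.43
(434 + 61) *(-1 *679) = -336105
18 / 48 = 3/8 = 0.38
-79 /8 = -9.88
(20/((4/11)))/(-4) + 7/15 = -797/60 = -13.28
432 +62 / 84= 18175/42 = 432.74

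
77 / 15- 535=-7948/15 = -529.87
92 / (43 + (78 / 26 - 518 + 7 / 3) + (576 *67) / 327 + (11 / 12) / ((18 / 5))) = -2166048/8273213 = -0.26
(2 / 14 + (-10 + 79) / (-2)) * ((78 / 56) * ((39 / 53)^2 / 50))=-28532439/55056400 = -0.52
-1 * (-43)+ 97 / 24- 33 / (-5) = 6437/120 = 53.64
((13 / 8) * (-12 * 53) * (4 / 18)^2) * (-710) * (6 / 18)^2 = 978380/243 = 4026.26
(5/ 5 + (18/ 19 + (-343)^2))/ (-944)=-279421/2242 = -124.63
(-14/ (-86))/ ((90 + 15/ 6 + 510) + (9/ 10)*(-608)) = 10/3397 = 0.00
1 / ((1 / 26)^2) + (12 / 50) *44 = 17164/25 = 686.56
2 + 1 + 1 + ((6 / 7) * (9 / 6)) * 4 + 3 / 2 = 149/14 = 10.64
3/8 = 0.38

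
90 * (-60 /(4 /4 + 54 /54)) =-2700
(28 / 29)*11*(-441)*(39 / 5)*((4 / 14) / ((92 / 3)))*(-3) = 3405402/3335 = 1021.11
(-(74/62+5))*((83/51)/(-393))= 5312/207111 = 0.03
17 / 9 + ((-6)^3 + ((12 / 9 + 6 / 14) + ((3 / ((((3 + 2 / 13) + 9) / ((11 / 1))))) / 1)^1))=-2086697/9954 = -209.63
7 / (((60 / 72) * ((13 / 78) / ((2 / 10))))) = 252/25 = 10.08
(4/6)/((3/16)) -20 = -148/9 = -16.44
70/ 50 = 7/5 = 1.40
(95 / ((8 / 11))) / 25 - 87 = -81.78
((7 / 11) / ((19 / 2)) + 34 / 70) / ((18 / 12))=8086/21945 = 0.37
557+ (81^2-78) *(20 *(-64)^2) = 531087917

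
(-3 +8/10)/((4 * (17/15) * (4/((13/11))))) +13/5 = 3341/1360 = 2.46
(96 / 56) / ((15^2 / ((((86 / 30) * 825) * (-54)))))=-34056/35 = -973.03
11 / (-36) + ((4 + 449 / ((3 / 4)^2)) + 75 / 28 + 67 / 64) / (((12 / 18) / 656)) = 399698309/504 = 793052.20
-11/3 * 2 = -22/3 = -7.33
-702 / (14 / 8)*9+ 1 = -25265/7 = -3609.29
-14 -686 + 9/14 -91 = -11065/14 = -790.36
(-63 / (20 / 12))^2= 35721/25 = 1428.84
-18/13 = -1.38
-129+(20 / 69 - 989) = -77122/69 = -1117.71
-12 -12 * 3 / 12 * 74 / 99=-14.24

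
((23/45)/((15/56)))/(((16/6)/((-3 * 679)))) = -1457.59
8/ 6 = 4/3 = 1.33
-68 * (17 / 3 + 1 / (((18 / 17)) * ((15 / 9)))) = -6358/15 = -423.87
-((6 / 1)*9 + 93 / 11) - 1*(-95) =358/11 = 32.55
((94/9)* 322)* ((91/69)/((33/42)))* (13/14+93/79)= 11887.30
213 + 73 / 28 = 215.61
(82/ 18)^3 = 68921/729 = 94.54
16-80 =-64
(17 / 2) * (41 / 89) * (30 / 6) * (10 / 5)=3485/89 = 39.16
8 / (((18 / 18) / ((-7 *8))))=-448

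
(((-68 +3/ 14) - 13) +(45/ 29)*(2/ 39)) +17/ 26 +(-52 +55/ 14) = -676237/5278 = -128.12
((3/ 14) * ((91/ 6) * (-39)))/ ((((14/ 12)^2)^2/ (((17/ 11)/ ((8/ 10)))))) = -3490695/26411 = -132.17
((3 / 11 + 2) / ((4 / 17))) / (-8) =-425/352 = -1.21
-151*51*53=-408153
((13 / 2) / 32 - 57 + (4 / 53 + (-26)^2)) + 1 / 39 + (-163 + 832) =170427191/132288 = 1288.30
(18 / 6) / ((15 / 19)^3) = 6859/1125 = 6.10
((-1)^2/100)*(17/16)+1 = 1617/1600 = 1.01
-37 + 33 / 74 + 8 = -2113/74 = -28.55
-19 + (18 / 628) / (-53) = -316207/16642 = -19.00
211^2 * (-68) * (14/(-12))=3531999.33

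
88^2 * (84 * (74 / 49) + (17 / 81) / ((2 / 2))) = 557931968/567 = 984007.00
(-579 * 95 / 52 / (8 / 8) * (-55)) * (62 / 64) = 93783525/1664 = 56360.29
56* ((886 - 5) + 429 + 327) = 91672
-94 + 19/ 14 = -1297/14 = -92.64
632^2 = 399424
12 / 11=1.09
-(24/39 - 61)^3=483736625/2197 = 220180.53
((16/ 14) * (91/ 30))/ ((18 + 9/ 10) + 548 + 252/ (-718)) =37336/6101733 = 0.01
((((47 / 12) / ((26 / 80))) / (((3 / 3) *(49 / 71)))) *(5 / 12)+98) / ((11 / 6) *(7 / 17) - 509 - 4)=-20520581/99847839 = -0.21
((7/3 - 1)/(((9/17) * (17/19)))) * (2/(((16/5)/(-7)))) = -12.31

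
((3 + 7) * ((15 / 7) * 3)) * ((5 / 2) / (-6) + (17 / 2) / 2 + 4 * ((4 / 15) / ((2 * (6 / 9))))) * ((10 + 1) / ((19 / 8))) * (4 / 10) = 73392/133 = 551.82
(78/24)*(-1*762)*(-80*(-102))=-20208240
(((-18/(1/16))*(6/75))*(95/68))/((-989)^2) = -2736/83140285 = 0.00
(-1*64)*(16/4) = -256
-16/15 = -1.07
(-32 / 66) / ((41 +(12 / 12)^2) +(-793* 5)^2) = -16/518801811 = 0.00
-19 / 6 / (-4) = 19/24 = 0.79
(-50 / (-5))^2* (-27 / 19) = -142.11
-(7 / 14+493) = -987/2 = -493.50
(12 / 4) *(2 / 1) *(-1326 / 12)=-663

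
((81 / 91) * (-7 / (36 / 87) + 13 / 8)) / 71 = -9909/51688 = -0.19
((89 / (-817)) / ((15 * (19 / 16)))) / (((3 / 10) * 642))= -1424/44845947 = 0.00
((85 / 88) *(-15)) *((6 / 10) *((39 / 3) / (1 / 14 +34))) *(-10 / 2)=38675/2332 = 16.58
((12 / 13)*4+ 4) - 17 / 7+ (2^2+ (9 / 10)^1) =9249/910 = 10.16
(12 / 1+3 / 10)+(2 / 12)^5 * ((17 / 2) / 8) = 7651669/622080 = 12.30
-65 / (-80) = 13/16 = 0.81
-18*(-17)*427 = 130662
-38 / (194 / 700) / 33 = -13300/3201 = -4.15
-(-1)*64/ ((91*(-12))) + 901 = 245957/273 = 900.94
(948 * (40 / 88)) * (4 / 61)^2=75840/40931 = 1.85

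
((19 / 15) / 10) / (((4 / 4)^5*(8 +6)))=19/2100 = 0.01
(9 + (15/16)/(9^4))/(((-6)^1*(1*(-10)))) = 314933/2099520 = 0.15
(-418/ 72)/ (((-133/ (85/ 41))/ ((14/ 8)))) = 935/5904 = 0.16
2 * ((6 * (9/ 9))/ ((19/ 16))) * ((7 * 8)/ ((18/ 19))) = 597.33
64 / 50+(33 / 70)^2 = 1.50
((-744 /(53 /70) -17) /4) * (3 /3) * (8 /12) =-166.61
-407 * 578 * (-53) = 12468038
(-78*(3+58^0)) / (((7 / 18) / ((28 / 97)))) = -22464/97 = -231.59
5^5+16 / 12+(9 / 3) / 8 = 3126.71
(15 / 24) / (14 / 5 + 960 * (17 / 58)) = 725/329648 = 0.00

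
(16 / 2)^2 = 64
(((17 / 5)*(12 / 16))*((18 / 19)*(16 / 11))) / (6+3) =408/1045 = 0.39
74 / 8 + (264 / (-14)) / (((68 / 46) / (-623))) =7956.43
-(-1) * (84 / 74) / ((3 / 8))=112/37 = 3.03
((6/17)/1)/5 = 6/85 = 0.07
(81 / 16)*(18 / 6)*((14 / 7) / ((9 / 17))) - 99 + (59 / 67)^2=-1466989/35912 = -40.85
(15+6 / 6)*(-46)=-736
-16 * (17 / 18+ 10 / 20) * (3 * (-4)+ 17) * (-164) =170560/9 = 18951.11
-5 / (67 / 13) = -0.97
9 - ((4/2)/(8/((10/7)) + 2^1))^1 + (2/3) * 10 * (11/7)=7666/399 = 19.21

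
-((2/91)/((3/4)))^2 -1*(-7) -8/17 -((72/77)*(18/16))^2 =831219574/153306153 = 5.42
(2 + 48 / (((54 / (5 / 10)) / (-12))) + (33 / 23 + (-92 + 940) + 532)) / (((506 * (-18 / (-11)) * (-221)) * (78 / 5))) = -475445/984841416 = 0.00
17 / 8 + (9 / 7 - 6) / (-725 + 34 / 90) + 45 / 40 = 743317/228256 = 3.26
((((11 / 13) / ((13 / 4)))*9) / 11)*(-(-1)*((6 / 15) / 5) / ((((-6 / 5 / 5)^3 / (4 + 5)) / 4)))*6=-45000/169 = -266.27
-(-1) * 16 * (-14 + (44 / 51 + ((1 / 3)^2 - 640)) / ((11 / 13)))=-20713360/1683 = -12307.40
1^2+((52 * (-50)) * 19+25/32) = -1580743/32 = -49398.22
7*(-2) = -14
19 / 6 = 3.17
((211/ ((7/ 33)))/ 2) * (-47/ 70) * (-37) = 12108657/980 = 12355.77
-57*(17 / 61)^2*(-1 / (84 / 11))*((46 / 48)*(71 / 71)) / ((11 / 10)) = 631465/1250256 = 0.51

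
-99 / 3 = -33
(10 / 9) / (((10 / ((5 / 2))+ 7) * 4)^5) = 5/742123008 = 0.00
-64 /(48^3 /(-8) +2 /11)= 352/76031 = 0.00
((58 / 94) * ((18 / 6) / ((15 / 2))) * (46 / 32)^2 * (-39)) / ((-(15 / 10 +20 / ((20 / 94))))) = 598299/2872640 = 0.21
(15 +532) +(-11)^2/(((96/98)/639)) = 79476.81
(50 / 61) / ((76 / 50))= 625/1159 = 0.54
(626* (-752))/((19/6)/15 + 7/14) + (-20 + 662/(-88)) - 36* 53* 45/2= -704952.52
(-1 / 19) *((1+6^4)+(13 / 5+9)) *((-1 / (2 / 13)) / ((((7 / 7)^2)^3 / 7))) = 595413/190 = 3133.75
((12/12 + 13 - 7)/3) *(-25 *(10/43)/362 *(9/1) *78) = -204750/7783 = -26.31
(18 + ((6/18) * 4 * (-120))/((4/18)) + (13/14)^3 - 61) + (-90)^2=20134925/2744 = 7337.80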